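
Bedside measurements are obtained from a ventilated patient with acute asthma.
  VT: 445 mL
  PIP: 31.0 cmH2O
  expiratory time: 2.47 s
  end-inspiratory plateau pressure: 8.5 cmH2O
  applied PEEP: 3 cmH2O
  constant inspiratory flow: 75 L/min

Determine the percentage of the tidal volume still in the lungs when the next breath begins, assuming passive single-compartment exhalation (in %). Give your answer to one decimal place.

Flow: 75 L/min ÷ 60 = 1.25 L/s.
R = (PIP − Pplat)/V̇ = (31.0 − 8.5) / 1.25 = 22.5/1.25 = 18.0 cmH2O·s/L.
C = Vt/(Pplat − PEEP) = 445.0 / (8.5 − 3) = 445.0/5.5 = 80.909 mL/cmH2O.
τ = R × C = 18.0 × 0.08091 L/cmH2O = 1.456 s.
Fraction remaining at end-expiration = e^(−Te/τ) = e^(−2.47/1.456) = 0.1833 → 18.33%.

18.3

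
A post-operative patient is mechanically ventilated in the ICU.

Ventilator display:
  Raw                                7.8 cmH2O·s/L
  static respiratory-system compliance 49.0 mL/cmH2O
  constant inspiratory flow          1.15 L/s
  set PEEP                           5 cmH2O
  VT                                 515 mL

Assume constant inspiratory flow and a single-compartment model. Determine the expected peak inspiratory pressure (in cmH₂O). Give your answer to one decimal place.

24.5

Equation of motion (constant flow): PIP = Vt/C + R·V̇ + PEEP.
PIP = 515/49.0 + 7.8×1.15 + 5 = 10.51 + 8.97 + 5 = 24.48 cmH2O.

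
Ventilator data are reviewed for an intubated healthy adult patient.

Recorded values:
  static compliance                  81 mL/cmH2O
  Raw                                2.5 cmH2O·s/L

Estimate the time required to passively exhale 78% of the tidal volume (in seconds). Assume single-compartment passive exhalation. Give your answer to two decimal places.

τ = R × C = 2.5 × 81 mL/cmH2O = 2.5 × 0.081 L/cmH2O = 0.2025 s.
Exhaled fraction f = 1 − e^(−t/τ) → t = −τ·ln(1 − f) = −0.2025·ln(0.22) = 0.3066 s.

0.31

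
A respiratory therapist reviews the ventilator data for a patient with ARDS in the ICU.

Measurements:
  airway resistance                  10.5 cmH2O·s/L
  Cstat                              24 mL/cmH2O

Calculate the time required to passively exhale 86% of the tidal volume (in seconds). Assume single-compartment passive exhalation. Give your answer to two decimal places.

τ = R × C = 10.5 × 24 mL/cmH2O = 10.5 × 0.024 L/cmH2O = 0.252 s.
Exhaled fraction f = 1 − e^(−t/τ) → t = −τ·ln(1 − f) = −0.252·ln(0.14) = 0.4955 s.

0.50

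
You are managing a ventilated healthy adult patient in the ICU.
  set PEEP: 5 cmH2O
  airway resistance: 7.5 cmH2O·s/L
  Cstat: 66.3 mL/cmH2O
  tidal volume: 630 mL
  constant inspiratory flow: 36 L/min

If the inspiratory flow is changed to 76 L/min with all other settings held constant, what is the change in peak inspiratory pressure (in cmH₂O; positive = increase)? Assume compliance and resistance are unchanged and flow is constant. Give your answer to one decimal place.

5.0

Flow: 36 L/min ÷ 60 = 0.6 L/s.
New flow: 76 L/min ÷ 60 = 1.2667 L/s.
PIP = Vt/C + R·V̇ + PEEP (constant-flow equation of motion).
Only the resistive term changes: ΔPIP = R × ΔV̇ = 7.5 × (1.2667 − 0.6) = 7.5 × 0.6667 = 5.0 cmH2O.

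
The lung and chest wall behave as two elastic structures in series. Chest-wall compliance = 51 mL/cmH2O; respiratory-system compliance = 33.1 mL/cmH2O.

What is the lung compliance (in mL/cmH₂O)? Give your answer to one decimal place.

1/CL = 1/Crs − 1/Ccw.
1/CL = 1/33.1 − 1/51 = 0.0106.
CL = 94.34 mL/cmH2O.

94.3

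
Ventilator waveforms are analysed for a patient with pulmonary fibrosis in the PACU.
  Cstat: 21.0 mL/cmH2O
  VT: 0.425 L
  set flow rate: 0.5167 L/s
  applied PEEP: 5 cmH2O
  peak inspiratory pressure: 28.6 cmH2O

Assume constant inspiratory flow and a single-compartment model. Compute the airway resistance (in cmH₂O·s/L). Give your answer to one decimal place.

6.5

Equation of motion (constant flow): PIP = Vt/C + R·V̇ + PEEP.
R·V̇ = PIP − Vt/C − PEEP = 28.6 − 425/21.0 − 5 = 28.6 − 20.238 − 5 = 3.362 cmH2O.
R = 3.362 / 0.5167 = 6.507 cmH2O·s/L.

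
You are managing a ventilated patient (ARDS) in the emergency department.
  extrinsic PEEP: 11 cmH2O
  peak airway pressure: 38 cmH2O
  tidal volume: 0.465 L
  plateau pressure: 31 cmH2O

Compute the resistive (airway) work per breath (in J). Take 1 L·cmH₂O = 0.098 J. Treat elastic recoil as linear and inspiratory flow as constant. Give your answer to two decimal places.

0.32

With constant inspiratory flow the resistive pressure is constant at PIP − Pplat = 38 − 31 = 7.0 cmH2O, so resistive work = 7.0 × 0.465 = 3.255 L·cmH2O.
× 0.098 J/(L·cmH2O) → 0.319 J.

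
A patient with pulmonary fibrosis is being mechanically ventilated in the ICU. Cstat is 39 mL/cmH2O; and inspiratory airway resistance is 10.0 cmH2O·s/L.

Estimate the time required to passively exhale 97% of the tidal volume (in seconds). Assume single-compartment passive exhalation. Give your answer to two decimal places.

1.37

τ = R × C = 10.0 × 39 mL/cmH2O = 10.0 × 0.039 L/cmH2O = 0.39 s.
Exhaled fraction f = 1 − e^(−t/τ) → t = −τ·ln(1 − f) = −0.39·ln(0.03) = 1.368 s.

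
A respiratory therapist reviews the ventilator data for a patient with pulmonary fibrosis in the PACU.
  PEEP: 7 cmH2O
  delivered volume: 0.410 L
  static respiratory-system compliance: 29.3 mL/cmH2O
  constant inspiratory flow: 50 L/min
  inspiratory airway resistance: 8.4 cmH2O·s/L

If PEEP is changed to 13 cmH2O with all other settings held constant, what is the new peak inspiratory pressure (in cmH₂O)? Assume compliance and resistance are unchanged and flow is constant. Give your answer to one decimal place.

Flow: 50 L/min ÷ 60 = 0.8333 L/s.
PIP = Vt/C + R·V̇ + PEEP (constant-flow equation of motion).
Only the baseline term changes: ΔPIP = ΔPEEP = 13 − 7 = 6.0 cmH2O.
Original PIP = 410/29.3 + 8.4×0.8333 + 7 = 27.993 cmH2O; new PIP = 27.993 + (6.0) = 33.993 cmH2O.

34.0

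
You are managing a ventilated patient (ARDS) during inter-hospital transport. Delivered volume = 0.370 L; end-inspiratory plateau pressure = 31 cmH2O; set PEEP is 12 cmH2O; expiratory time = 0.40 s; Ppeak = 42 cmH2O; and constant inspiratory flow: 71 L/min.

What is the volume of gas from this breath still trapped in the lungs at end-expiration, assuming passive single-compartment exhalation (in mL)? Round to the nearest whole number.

41

Flow: 71 L/min ÷ 60 = 1.1833 L/s.
R = (PIP − Pplat)/V̇ = (42 − 31) / 1.1833 = 11.0/1.1833 = 9.296 cmH2O·s/L.
C = Vt/(Pplat − PEEP) = 370.0 / (31 − 12) = 370.0/19.0 = 19.474 mL/cmH2O.
τ = R × C = 9.296 × 0.01947 L/cmH2O = 0.181 s.
Fraction remaining = e^(−Te/τ) = e^(−0.40/0.181) = 0.1097.
Trapped volume = 370.0 × 0.1097 = 40.589 mL.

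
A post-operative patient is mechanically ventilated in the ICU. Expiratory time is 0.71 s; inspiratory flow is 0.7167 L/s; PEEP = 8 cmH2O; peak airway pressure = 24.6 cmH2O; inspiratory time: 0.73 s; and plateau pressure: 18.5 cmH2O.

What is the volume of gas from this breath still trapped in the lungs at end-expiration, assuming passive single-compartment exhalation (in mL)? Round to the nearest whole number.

98

Vt = flow × Ti = 0.7167 L/s × 0.73 s × 1000 mL/L = 523.19 mL.
R = (PIP − Pplat)/V̇ = (24.6 − 18.5) / 0.7167 = 6.1/0.7167 = 8.511 cmH2O·s/L.
C = Vt/(Pplat − PEEP) = 523.19 / (18.5 − 8) = 523.19/10.5 = 49.828 mL/cmH2O.
τ = R × C = 8.511 × 0.04983 L/cmH2O = 0.4241 s.
Fraction remaining = e^(−Te/τ) = e^(−0.71/0.4241) = 0.1875.
Trapped volume = 523.19 × 0.1875 = 98.098 mL.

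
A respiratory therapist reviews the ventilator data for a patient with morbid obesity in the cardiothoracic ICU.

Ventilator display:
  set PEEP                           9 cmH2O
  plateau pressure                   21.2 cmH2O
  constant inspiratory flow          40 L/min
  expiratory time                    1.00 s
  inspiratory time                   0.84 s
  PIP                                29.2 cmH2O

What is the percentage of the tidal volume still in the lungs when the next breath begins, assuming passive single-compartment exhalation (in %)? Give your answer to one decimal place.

16.3

Flow: 40 L/min ÷ 60 = 0.6667 L/s.
Vt = flow × Ti = 0.6667 L/s × 0.84 s × 1000 mL/L = 560.03 mL.
R = (PIP − Pplat)/V̇ = (29.2 − 21.2) / 0.6667 = 8.0/0.6667 = 11.999 cmH2O·s/L.
C = Vt/(Pplat − PEEP) = 560.03 / (21.2 − 9) = 560.03/12.2 = 45.904 mL/cmH2O.
τ = R × C = 11.999 × 0.0459 L/cmH2O = 0.5508 s.
Fraction remaining at end-expiration = e^(−Te/τ) = e^(−1.00/0.5508) = 0.1627 → 16.27%.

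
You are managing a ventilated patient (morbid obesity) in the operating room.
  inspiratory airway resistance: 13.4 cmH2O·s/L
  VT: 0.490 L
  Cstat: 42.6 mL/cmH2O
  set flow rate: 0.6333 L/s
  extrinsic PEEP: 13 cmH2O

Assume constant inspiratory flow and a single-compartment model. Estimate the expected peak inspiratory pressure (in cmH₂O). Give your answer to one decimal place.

33.0

Equation of motion (constant flow): PIP = Vt/C + R·V̇ + PEEP.
PIP = 490/42.6 + 13.4×0.6333 + 13 = 11.502 + 8.486 + 13 = 32.988 cmH2O.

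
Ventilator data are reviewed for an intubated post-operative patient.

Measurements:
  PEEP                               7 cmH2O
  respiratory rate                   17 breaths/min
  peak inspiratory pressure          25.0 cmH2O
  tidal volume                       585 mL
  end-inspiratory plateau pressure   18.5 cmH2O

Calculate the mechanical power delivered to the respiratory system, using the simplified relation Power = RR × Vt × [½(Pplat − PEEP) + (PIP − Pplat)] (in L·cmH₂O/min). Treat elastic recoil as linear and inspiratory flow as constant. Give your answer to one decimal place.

121.8

Per-breath work = Vt × [½(Pplat−PEEP) + (PIP−Pplat)] = 0.585 × [0.5×11.5 + 6.5] = 0.585 × 12.25 = 7.166 L·cmH2O.
Power = 17 × 7.166 = 121.82 L·cmH2O/min.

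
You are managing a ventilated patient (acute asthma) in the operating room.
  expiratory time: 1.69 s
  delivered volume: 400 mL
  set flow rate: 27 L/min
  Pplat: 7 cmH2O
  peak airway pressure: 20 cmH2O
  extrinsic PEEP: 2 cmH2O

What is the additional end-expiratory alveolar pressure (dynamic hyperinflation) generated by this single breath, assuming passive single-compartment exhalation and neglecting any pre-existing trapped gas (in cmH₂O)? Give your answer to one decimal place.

Flow: 27 L/min ÷ 60 = 0.45 L/s.
R = (PIP − Pplat)/V̇ = (20 − 7) / 0.45 = 13.0/0.45 = 28.889 cmH2O·s/L.
C = Vt/(Pplat − PEEP) = 400.0 / (7 − 2) = 400.0/5.0 = 80.0 mL/cmH2O.
τ = R × C = 28.889 × 0.08 L/cmH2O = 2.311 s.
Fraction remaining = e^(−Te/τ) = e^(−1.69/2.311) = 0.4813; trapped volume = 400.0 × 0.4813 = 192.52 mL.
Additional alveolar pressure from trapping ≈ V_trapped / C = 192.52 / 80.0 = 2.407 cmH2O.

2.4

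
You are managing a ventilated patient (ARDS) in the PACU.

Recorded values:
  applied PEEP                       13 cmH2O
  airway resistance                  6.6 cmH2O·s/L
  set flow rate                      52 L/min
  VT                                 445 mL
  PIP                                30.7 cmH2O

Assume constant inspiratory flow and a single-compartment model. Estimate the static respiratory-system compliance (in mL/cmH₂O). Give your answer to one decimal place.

Flow: 52 L/min ÷ 60 = 0.8667 L/s.
Equation of motion (constant flow): PIP = Vt/C + R·V̇ + PEEP.
Vt/C = PIP − R·V̇ − PEEP = 30.7 − 6.6×0.8667 − 13 = 30.7 − 5.72 − 13 = 11.98 cmH2O.
C = Vt / 11.98 = 445 / 11.98 = 37.145 mL/cmH2O.

37.1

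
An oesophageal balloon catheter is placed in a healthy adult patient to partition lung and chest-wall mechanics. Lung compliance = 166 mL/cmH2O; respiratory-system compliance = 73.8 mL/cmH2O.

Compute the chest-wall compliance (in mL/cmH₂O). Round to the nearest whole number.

133

1/Ccw = 1/Crs − 1/CL.
1/Ccw = 1/73.8 − 1/166 = 0.007526.
Ccw = 132.87 mL/cmH2O.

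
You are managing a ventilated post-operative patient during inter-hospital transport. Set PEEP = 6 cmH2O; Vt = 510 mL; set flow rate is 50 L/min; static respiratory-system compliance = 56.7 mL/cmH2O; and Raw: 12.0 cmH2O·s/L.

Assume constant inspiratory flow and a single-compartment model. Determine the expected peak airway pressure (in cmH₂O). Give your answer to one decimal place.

Flow: 50 L/min ÷ 60 = 0.8333 L/s.
Equation of motion (constant flow): PIP = Vt/C + R·V̇ + PEEP.
PIP = 510/56.7 + 12.0×0.8333 + 6 = 8.995 + 10.0 + 6 = 24.995 cmH2O.

25.0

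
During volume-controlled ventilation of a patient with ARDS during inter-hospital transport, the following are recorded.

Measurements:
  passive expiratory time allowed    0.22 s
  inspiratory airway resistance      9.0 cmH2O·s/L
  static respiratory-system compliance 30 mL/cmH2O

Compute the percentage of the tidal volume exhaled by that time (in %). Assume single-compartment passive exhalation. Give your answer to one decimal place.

τ = R × C = 9.0 × 30 mL/cmH2O = 9.0 × 0.030 L/cmH2O = 0.27 s.
Passive exhalation: V(t)/V₀ = e^(−t/τ) = e^(−0.22/0.27) = 0.4427.
Fraction exhaled = 1 − 0.4427 = 0.5573 → 55.73%.

55.7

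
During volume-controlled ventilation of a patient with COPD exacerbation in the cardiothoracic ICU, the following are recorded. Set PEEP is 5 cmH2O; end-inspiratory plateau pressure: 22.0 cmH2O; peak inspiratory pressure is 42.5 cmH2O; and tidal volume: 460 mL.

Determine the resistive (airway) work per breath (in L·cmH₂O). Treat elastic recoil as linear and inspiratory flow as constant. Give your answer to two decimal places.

9.43

With constant inspiratory flow the resistive pressure is constant at PIP − Pplat = 42.5 − 22.0 = 20.5 cmH2O, so resistive work = 20.5 × 0.460 = 9.43 L·cmH2O.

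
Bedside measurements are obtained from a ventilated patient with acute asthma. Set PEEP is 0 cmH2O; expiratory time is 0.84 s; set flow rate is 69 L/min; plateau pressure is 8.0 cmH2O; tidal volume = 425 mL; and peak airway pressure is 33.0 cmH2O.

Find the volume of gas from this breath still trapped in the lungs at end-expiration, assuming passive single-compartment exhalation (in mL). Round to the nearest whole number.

205

Flow: 69 L/min ÷ 60 = 1.15 L/s.
R = (PIP − Pplat)/V̇ = (33.0 − 8.0) / 1.15 = 25.0/1.15 = 21.739 cmH2O·s/L.
C = Vt/(Pplat − PEEP) = 425.0 / (8.0 − 0) = 425.0/8.0 = 53.125 mL/cmH2O.
τ = R × C = 21.739 × 0.05313 L/cmH2O = 1.155 s.
Fraction remaining = e^(−Te/τ) = e^(−0.84/1.155) = 0.4832.
Trapped volume = 425.0 × 0.4832 = 205.36 mL.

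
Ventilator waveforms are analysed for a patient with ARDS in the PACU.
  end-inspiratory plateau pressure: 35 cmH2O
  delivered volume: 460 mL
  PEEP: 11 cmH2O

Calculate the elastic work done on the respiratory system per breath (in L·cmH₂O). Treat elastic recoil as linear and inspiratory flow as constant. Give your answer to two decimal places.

Elastic work ≈ ½ × (Pplat − PEEP) × Vt = 0.5 × (35 − 11) × 0.460 L = 0.5 × 24.0 × 0.460 = 5.52 L·cmH2O.

5.52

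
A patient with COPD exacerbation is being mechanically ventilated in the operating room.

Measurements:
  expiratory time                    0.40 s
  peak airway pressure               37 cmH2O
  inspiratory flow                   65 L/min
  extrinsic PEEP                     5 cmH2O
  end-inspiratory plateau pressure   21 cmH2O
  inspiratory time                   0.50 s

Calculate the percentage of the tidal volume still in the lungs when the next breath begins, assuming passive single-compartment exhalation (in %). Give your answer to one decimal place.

Flow: 65 L/min ÷ 60 = 1.0833 L/s.
Vt = flow × Ti = 1.0833 L/s × 0.50 s × 1000 mL/L = 541.65 mL.
R = (PIP − Pplat)/V̇ = (37 − 21) / 1.0833 = 16.0/1.0833 = 14.77 cmH2O·s/L.
C = Vt/(Pplat − PEEP) = 541.65 / (21 − 5) = 541.65/16.0 = 33.853 mL/cmH2O.
τ = R × C = 14.77 × 0.03385 L/cmH2O = 0.5 s.
Fraction remaining at end-expiration = e^(−Te/τ) = e^(−0.40/0.5) = 0.4493 → 44.93%.

44.9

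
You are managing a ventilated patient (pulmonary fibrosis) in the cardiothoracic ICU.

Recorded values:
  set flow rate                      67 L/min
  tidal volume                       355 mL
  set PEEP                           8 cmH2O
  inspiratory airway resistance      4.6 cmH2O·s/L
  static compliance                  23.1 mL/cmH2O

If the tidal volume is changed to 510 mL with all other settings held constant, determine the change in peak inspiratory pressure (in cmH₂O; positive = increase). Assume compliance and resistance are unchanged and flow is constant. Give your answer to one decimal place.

6.7

PIP = Vt/C + R·V̇ + PEEP (constant-flow equation of motion).
Only the elastic term changes: ΔPIP = ΔVt / C = (510 − 355) / 23.1 = 6.71 cmH2O.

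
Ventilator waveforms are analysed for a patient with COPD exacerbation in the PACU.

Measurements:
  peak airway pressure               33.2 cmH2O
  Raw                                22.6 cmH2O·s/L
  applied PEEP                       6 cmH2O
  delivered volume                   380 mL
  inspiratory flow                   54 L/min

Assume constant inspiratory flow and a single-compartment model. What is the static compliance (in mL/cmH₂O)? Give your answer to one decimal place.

Flow: 54 L/min ÷ 60 = 0.9 L/s.
Equation of motion (constant flow): PIP = Vt/C + R·V̇ + PEEP.
Vt/C = PIP − R·V̇ − PEEP = 33.2 − 22.6×0.9 − 6 = 33.2 − 20.34 − 6 = 6.86 cmH2O.
C = Vt / 6.86 = 380 / 6.86 = 55.394 mL/cmH2O.

55.4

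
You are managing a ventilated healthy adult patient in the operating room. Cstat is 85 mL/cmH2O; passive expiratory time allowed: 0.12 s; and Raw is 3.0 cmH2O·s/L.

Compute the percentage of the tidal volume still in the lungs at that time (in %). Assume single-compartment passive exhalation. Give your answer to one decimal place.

τ = R × C = 3.0 × 85 mL/cmH2O = 3.0 × 0.085 L/cmH2O = 0.255 s.
Passive exhalation: V(t)/V₀ = e^(−t/τ) = e^(−0.12/0.255) = 0.6246.
Fraction remaining = 0.6246 → 62.46%.

62.5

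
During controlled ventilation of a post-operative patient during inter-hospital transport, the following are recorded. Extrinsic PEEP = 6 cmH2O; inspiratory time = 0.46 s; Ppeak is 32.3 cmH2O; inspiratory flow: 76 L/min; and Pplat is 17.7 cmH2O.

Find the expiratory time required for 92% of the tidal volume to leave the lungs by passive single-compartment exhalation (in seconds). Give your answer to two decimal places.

1.45

Flow: 76 L/min ÷ 60 = 1.2667 L/s.
Vt = flow × Ti = 1.2667 L/s × 0.46 s × 1000 mL/L = 582.68 mL.
R = (PIP − Pplat)/V̇ = (32.3 − 17.7) / 1.2667 = 14.6/1.2667 = 11.526 cmH2O·s/L.
C = Vt/(Pplat − PEEP) = 582.68 / (17.7 − 6) = 582.68/11.7 = 49.802 mL/cmH2O.
τ = R × C = 11.526 × 0.0498 L/cmH2O = 0.574 s.
t = −τ·ln(1 − 0.92) = −0.574·ln(0.08) = 1.45 s.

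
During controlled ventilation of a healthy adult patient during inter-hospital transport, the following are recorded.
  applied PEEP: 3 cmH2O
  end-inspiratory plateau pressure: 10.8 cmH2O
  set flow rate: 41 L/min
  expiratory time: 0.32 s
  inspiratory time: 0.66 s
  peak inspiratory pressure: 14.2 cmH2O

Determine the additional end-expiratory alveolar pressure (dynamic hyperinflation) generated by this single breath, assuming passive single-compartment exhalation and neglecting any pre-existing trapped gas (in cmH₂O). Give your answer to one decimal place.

Flow: 41 L/min ÷ 60 = 0.6833 L/s.
Vt = flow × Ti = 0.6833 L/s × 0.66 s × 1000 mL/L = 450.98 mL.
R = (PIP − Pplat)/V̇ = (14.2 − 10.8) / 0.6833 = 3.4/0.6833 = 4.976 cmH2O·s/L.
C = Vt/(Pplat − PEEP) = 450.98 / (10.8 − 3) = 450.98/7.8 = 57.818 mL/cmH2O.
τ = R × C = 4.976 × 0.05782 L/cmH2O = 0.2877 s.
Fraction remaining = e^(−Te/τ) = e^(−0.32/0.2877) = 0.3288; trapped volume = 450.98 × 0.3288 = 148.28 mL.
Additional alveolar pressure from trapping ≈ V_trapped / C = 148.28 / 57.818 = 2.565 cmH2O.

2.6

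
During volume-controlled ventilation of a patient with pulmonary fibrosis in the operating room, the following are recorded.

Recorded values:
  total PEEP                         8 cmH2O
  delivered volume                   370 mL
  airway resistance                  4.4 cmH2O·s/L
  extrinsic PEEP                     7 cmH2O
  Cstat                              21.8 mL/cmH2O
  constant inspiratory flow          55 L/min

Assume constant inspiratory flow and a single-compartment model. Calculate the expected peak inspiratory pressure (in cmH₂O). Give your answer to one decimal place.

Flow: 55 L/min ÷ 60 = 0.9167 L/s.
Total PEEP = 8 cmH2O (set 7 + intrinsic 1); this is the baseline alveolar pressure.
Equation of motion (constant flow): PIP = Vt/C + R·V̇ + PEEP.
PIP = 370/21.8 + 4.4×0.9167 + 8 = 16.972 + 4.033 + 8 = 29.005 cmH2O.

29.0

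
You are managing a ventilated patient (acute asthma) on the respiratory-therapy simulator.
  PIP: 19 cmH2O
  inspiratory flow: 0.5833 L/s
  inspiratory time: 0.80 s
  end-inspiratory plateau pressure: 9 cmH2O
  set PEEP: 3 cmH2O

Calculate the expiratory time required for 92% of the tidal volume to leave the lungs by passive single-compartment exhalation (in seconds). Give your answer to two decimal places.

Vt = flow × Ti = 0.5833 L/s × 0.80 s × 1000 mL/L = 466.64 mL.
R = (PIP − Pplat)/V̇ = (19 − 9) / 0.5833 = 10.0/0.5833 = 17.144 cmH2O·s/L.
C = Vt/(Pplat − PEEP) = 466.64 / (9 − 3) = 466.64/6.0 = 77.773 mL/cmH2O.
τ = R × C = 17.144 × 0.07777 L/cmH2O = 1.333 s.
t = −τ·ln(1 − 0.92) = −1.333·ln(0.08) = 3.367 s.

3.37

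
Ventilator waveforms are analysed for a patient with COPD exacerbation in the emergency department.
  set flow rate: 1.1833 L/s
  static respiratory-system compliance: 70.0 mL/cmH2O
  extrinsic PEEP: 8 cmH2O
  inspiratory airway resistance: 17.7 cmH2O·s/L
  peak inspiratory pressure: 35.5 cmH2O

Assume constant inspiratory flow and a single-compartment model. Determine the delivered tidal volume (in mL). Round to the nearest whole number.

459

Equation of motion (constant flow): PIP = Vt/C + R·V̇ + PEEP.
Vt/C = PIP − R·V̇ − PEEP = 35.5 − 20.944 − 8 = 6.556 cmH2O.
Vt = C × 6.556 = 70.0 × 6.556 = 458.92 mL.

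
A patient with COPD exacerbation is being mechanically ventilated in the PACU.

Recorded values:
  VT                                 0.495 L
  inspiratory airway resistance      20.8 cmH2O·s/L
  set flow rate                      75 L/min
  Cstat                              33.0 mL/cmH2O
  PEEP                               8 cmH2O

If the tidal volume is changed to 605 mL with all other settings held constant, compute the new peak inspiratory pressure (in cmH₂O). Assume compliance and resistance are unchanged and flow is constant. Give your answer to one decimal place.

52.3

Flow: 75 L/min ÷ 60 = 1.25 L/s.
PIP = Vt/C + R·V̇ + PEEP (constant-flow equation of motion).
Only the elastic term changes: ΔPIP = ΔVt / C = (605 − 495) / 33.0 = 3.333 cmH2O.
Original PIP = 495/33.0 + 20.8×1.25 + 8 = 49.0 cmH2O; new PIP = 49.0 + (3.333) = 52.333 cmH2O.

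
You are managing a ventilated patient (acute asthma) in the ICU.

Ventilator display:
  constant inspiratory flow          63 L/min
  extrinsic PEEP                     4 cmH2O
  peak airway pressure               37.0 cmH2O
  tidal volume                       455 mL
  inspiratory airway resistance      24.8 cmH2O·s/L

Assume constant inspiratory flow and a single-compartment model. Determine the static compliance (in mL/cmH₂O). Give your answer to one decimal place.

65.4

Flow: 63 L/min ÷ 60 = 1.05 L/s.
Equation of motion (constant flow): PIP = Vt/C + R·V̇ + PEEP.
Vt/C = PIP − R·V̇ − PEEP = 37.0 − 24.8×1.05 − 4 = 37.0 − 26.04 − 4 = 6.96 cmH2O.
C = Vt / 6.96 = 455 / 6.96 = 65.374 mL/cmH2O.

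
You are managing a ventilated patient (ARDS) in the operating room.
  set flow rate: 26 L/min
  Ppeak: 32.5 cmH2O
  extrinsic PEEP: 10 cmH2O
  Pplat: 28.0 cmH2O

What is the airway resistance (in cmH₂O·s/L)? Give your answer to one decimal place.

10.4

Flow: 26 L/min ÷ 60 = 0.4333 L/s.
Raw = (PIP − Pplat) / flow = (32.5 − 28.0) / 0.4333 = 4.5 / 0.4333 = 10.385 cmH2O·s/L.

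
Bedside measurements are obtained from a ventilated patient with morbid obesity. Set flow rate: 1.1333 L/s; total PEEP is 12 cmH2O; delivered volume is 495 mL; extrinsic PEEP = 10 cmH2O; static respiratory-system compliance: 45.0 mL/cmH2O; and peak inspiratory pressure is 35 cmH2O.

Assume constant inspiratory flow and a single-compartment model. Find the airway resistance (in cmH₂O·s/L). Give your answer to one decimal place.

10.6

Total PEEP = 12 cmH2O (set 10 + intrinsic 2); this is the baseline alveolar pressure.
Equation of motion (constant flow): PIP = Vt/C + R·V̇ + PEEP.
R·V̇ = PIP − Vt/C − PEEP = 35 − 495/45.0 − 12 = 35 − 11.0 − 12 = 12.0 cmH2O.
R = 12.0 / 1.1333 = 10.589 cmH2O·s/L.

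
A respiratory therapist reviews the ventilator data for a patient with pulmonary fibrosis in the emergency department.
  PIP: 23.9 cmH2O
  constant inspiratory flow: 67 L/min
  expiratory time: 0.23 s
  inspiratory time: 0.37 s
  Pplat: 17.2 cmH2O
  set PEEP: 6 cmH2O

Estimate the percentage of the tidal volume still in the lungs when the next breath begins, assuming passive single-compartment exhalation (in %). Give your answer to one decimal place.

Flow: 67 L/min ÷ 60 = 1.1167 L/s.
Vt = flow × Ti = 1.1167 L/s × 0.37 s × 1000 mL/L = 413.18 mL.
R = (PIP − Pplat)/V̇ = (23.9 − 17.2) / 1.1167 = 6.7/1.1167 = 6.0 cmH2O·s/L.
C = Vt/(Pplat − PEEP) = 413.18 / (17.2 − 6) = 413.18/11.2 = 36.891 mL/cmH2O.
τ = R × C = 6.0 × 0.03689 L/cmH2O = 0.2213 s.
Fraction remaining at end-expiration = e^(−Te/τ) = e^(−0.23/0.2213) = 0.3537 → 35.37%.

35.4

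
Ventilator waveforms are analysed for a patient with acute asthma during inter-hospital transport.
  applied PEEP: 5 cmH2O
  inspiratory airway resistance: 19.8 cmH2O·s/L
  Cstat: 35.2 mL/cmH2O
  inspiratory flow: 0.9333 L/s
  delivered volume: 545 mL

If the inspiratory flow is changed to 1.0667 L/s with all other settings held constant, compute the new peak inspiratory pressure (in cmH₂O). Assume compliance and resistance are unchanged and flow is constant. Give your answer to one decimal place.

PIP = Vt/C + R·V̇ + PEEP (constant-flow equation of motion).
Only the resistive term changes: ΔPIP = R × ΔV̇ = 19.8 × (1.0667 − 0.9333) = 19.8 × 0.1334 = 2.641 cmH2O.
Original PIP = 545/35.2 + 19.8×0.9333 + 5 = 38.962 cmH2O; new PIP = 38.962 + (2.641) = 41.603 cmH2O.

41.6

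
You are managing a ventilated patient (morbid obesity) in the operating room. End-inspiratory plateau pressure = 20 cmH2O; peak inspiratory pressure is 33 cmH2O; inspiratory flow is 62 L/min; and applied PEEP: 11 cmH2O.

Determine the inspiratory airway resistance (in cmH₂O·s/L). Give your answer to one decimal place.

Flow: 62 L/min ÷ 60 = 1.0333 L/s.
Raw = (PIP − Pplat) / flow = (33 − 20) / 1.0333 = 13.0 / 1.0333 = 12.581 cmH2O·s/L.

12.6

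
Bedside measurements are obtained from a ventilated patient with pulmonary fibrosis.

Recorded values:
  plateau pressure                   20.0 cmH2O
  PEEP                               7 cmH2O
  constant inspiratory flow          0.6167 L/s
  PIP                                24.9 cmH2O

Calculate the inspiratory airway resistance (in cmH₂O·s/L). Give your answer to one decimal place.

Raw = (PIP − Pplat) / flow = (24.9 − 20.0) / 0.6167 = 4.9 / 0.6167 = 7.946 cmH2O·s/L.

7.9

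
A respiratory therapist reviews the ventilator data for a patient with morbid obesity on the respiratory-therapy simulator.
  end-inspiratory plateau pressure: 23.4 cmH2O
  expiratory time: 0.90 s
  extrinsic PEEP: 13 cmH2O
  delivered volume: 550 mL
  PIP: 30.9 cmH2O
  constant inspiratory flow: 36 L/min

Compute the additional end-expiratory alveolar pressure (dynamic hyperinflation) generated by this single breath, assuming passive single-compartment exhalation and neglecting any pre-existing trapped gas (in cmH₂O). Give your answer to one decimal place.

2.7

Flow: 36 L/min ÷ 60 = 0.6 L/s.
R = (PIP − Pplat)/V̇ = (30.9 − 23.4) / 0.6 = 7.5/0.6 = 12.5 cmH2O·s/L.
C = Vt/(Pplat − PEEP) = 550.0 / (23.4 − 13) = 550.0/10.4 = 52.885 mL/cmH2O.
τ = R × C = 12.5 × 0.05289 L/cmH2O = 0.6611 s.
Fraction remaining = e^(−Te/τ) = e^(−0.90/0.6611) = 0.2563; trapped volume = 550.0 × 0.2563 = 140.97 mL.
Additional alveolar pressure from trapping ≈ V_trapped / C = 140.97 / 52.885 = 2.666 cmH2O.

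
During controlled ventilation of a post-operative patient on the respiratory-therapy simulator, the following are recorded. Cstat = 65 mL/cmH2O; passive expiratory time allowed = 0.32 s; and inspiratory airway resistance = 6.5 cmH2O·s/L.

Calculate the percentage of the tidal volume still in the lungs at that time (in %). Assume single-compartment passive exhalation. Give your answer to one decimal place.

46.9

τ = R × C = 6.5 × 65 mL/cmH2O = 6.5 × 0.065 L/cmH2O = 0.4225 s.
Passive exhalation: V(t)/V₀ = e^(−t/τ) = e^(−0.32/0.4225) = 0.4689.
Fraction remaining = 0.4689 → 46.89%.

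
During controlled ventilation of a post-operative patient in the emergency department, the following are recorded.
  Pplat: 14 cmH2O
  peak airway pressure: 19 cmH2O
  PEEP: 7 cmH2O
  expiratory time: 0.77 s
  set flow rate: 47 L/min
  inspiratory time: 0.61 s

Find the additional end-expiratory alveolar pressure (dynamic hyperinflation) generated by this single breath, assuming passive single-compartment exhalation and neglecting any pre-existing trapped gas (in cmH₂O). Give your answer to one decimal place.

1.2

Flow: 47 L/min ÷ 60 = 0.7833 L/s.
Vt = flow × Ti = 0.7833 L/s × 0.61 s × 1000 mL/L = 477.81 mL.
R = (PIP − Pplat)/V̇ = (19 − 14) / 0.7833 = 5.0/0.7833 = 6.383 cmH2O·s/L.
C = Vt/(Pplat − PEEP) = 477.81 / (14 − 7) = 477.81/7.0 = 68.259 mL/cmH2O.
τ = R × C = 6.383 × 0.06826 L/cmH2O = 0.4357 s.
Fraction remaining = e^(−Te/τ) = e^(−0.77/0.4357) = 0.1708; trapped volume = 477.81 × 0.1708 = 81.61 mL.
Additional alveolar pressure from trapping ≈ V_trapped / C = 81.61 / 68.259 = 1.196 cmH2O.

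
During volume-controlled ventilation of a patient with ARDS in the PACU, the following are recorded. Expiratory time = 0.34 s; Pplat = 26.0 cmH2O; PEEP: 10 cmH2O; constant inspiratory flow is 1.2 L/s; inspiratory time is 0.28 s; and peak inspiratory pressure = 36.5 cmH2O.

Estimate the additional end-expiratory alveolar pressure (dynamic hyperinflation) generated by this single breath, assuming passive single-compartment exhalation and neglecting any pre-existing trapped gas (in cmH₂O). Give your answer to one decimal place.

Vt = flow × Ti = 1.2 L/s × 0.28 s × 1000 mL/L = 336.0 mL.
R = (PIP − Pplat)/V̇ = (36.5 − 26.0) / 1.2 = 10.5/1.2 = 8.75 cmH2O·s/L.
C = Vt/(Pplat − PEEP) = 336.0 / (26.0 − 10) = 336.0/16.0 = 21.0 mL/cmH2O.
τ = R × C = 8.75 × 0.021 L/cmH2O = 0.1838 s.
Fraction remaining = e^(−Te/τ) = e^(−0.34/0.1838) = 0.1573; trapped volume = 336.0 × 0.1573 = 52.853 mL.
Additional alveolar pressure from trapping ≈ V_trapped / C = 52.853 / 21.0 = 2.517 cmH2O.

2.5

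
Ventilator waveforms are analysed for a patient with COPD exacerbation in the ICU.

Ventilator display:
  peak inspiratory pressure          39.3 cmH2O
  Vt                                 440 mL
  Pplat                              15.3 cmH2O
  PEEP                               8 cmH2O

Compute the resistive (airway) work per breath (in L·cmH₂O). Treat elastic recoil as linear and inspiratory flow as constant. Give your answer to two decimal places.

10.56

With constant inspiratory flow the resistive pressure is constant at PIP − Pplat = 39.3 − 15.3 = 24.0 cmH2O, so resistive work = 24.0 × 0.440 = 10.56 L·cmH2O.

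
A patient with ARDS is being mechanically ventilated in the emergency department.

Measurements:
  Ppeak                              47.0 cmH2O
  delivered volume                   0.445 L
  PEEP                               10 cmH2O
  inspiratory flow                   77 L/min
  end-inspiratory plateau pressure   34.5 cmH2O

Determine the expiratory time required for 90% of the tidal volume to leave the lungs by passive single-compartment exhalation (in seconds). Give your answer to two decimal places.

0.41

Flow: 77 L/min ÷ 60 = 1.2833 L/s.
R = (PIP − Pplat)/V̇ = (47.0 − 34.5) / 1.2833 = 12.5/1.2833 = 9.741 cmH2O·s/L.
C = Vt/(Pplat − PEEP) = 445.0 / (34.5 − 10) = 445.0/24.5 = 18.163 mL/cmH2O.
τ = R × C = 9.741 × 0.01816 L/cmH2O = 0.1769 s.
t = −τ·ln(1 − 0.90) = −0.1769·ln(0.1) = 0.4073 s.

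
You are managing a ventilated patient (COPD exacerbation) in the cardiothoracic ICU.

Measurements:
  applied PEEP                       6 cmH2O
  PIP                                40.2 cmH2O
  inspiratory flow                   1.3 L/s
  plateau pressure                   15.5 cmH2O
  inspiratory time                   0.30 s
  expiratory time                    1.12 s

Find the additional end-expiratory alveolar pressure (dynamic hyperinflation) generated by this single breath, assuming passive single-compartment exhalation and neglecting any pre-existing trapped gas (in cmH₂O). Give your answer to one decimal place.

2.3

Vt = flow × Ti = 1.3 L/s × 0.30 s × 1000 mL/L = 390.0 mL.
R = (PIP − Pplat)/V̇ = (40.2 − 15.5) / 1.3 = 24.7/1.3 = 19.0 cmH2O·s/L.
C = Vt/(Pplat − PEEP) = 390.0 / (15.5 − 6) = 390.0/9.5 = 41.053 mL/cmH2O.
τ = R × C = 19.0 × 0.04105 L/cmH2O = 0.78 s.
Fraction remaining = e^(−Te/τ) = e^(−1.12/0.78) = 0.2379; trapped volume = 390.0 × 0.2379 = 92.781 mL.
Additional alveolar pressure from trapping ≈ V_trapped / C = 92.781 / 41.053 = 2.26 cmH2O.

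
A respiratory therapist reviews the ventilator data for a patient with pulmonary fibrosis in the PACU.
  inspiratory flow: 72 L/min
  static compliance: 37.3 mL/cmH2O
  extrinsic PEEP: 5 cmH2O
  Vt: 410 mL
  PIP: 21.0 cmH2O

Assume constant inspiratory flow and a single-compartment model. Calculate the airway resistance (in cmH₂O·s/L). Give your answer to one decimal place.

Flow: 72 L/min ÷ 60 = 1.2 L/s.
Equation of motion (constant flow): PIP = Vt/C + R·V̇ + PEEP.
R·V̇ = PIP − Vt/C − PEEP = 21.0 − 410/37.3 − 5 = 21.0 − 10.992 − 5 = 5.008 cmH2O.
R = 5.008 / 1.2 = 4.173 cmH2O·s/L.

4.2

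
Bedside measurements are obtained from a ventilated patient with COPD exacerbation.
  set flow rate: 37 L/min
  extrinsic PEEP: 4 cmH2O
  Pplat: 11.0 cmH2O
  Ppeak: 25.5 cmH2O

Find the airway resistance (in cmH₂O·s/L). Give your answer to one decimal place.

Flow: 37 L/min ÷ 60 = 0.6167 L/s.
Raw = (PIP − Pplat) / flow = (25.5 − 11.0) / 0.6167 = 14.5 / 0.6167 = 23.512 cmH2O·s/L.

23.5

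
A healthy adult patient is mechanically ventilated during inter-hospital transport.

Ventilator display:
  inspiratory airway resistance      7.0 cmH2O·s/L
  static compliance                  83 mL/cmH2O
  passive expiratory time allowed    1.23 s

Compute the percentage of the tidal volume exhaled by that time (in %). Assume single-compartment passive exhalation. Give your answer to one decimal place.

88.0

τ = R × C = 7.0 × 83 mL/cmH2O = 7.0 × 0.083 L/cmH2O = 0.581 s.
Passive exhalation: V(t)/V₀ = e^(−t/τ) = e^(−1.23/0.581) = 0.1204.
Fraction exhaled = 1 − 0.1204 = 0.8796 → 87.96%.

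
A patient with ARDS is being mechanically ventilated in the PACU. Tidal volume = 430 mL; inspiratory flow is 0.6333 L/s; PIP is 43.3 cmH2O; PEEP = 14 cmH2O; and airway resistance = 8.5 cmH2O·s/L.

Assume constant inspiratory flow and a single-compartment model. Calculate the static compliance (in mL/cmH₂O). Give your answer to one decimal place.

Equation of motion (constant flow): PIP = Vt/C + R·V̇ + PEEP.
Vt/C = PIP − R·V̇ − PEEP = 43.3 − 8.5×0.6333 − 14 = 43.3 − 5.383 − 14 = 23.917 cmH2O.
C = Vt / 23.917 = 430 / 23.917 = 17.979 mL/cmH2O.

18.0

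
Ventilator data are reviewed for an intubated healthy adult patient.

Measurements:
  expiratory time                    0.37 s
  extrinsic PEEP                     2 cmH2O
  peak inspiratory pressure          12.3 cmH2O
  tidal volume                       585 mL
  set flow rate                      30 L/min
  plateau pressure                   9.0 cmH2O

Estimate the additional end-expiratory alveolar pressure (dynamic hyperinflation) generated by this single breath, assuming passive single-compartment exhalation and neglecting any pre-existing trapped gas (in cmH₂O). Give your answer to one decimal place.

3.6

Flow: 30 L/min ÷ 60 = 0.5 L/s.
R = (PIP − Pplat)/V̇ = (12.3 − 9.0) / 0.5 = 3.3/0.5 = 6.6 cmH2O·s/L.
C = Vt/(Pplat − PEEP) = 585.0 / (9.0 − 2) = 585.0/7.0 = 83.571 mL/cmH2O.
τ = R × C = 6.6 × 0.08357 L/cmH2O = 0.5516 s.
Fraction remaining = e^(−Te/τ) = e^(−0.37/0.5516) = 0.5113; trapped volume = 585.0 × 0.5113 = 299.11 mL.
Additional alveolar pressure from trapping ≈ V_trapped / C = 299.11 / 83.571 = 3.579 cmH2O.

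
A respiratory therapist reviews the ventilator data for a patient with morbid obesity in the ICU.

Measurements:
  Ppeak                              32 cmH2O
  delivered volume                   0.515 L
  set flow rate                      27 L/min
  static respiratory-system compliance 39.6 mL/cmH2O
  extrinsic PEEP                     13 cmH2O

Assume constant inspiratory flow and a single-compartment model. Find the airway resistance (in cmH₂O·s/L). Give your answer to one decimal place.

Flow: 27 L/min ÷ 60 = 0.45 L/s.
Equation of motion (constant flow): PIP = Vt/C + R·V̇ + PEEP.
R·V̇ = PIP − Vt/C − PEEP = 32 − 515/39.6 − 13 = 32 − 13.005 − 13 = 5.995 cmH2O.
R = 5.995 / 0.45 = 13.322 cmH2O·s/L.

13.3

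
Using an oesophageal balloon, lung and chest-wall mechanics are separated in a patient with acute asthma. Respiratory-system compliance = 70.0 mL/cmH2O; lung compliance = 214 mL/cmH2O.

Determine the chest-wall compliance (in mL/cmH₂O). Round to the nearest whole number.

104

1/Ccw = 1/Crs − 1/CL.
1/Ccw = 1/70.0 − 1/214 = 0.009613.
Ccw = 104.03 mL/cmH2O.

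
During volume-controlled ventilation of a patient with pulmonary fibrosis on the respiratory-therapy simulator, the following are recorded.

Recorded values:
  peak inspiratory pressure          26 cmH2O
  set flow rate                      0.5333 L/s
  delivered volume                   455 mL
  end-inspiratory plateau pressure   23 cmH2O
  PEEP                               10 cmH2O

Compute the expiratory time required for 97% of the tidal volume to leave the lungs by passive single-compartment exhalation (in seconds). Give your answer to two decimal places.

R = (PIP − Pplat)/V̇ = (26 − 23) / 0.5333 = 3.0/0.5333 = 5.625 cmH2O·s/L.
C = Vt/(Pplat − PEEP) = 455.0 / (23 − 10) = 455.0/13.0 = 35.0 mL/cmH2O.
τ = R × C = 5.625 × 0.035 L/cmH2O = 0.1969 s.
t = −τ·ln(1 − 0.97) = −0.1969·ln(0.03) = 0.6904 s.

0.69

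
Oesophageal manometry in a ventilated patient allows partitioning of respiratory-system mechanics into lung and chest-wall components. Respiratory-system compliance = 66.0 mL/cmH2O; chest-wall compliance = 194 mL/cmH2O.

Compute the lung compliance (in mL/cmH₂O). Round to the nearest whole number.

100

1/CL = 1/Crs − 1/Ccw.
1/CL = 1/66.0 − 1/194 = 0.009997.
CL = 100.03 mL/cmH2O.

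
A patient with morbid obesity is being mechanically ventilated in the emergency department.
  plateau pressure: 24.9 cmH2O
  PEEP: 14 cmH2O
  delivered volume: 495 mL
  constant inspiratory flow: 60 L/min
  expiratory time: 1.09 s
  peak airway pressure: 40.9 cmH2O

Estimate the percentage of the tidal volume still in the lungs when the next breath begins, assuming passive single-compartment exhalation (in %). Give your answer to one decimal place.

22.3

Flow: 60 L/min ÷ 60 = 1 L/s.
R = (PIP − Pplat)/V̇ = (40.9 − 24.9) / 1 = 16.0/1 = 16.0 cmH2O·s/L.
C = Vt/(Pplat − PEEP) = 495.0 / (24.9 − 14) = 495.0/10.9 = 45.413 mL/cmH2O.
τ = R × C = 16.0 × 0.04541 L/cmH2O = 0.7266 s.
Fraction remaining at end-expiration = e^(−Te/τ) = e^(−1.09/0.7266) = 0.2231 → 22.31%.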